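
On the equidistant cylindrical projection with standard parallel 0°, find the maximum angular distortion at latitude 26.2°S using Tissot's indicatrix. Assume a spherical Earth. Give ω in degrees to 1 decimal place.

6.2°

In the plate carrée (x = Rλ, y = Rφ), meridians are true-scale (h = 1) and parallels are stretched by k = sec φ.
At 26.2°: h = 1.000, k = 1.115; principal scales a = 1.115, b = 1.000.
sin(ω/2) = (a − b)/(a + b) = 0.1145/2.115 = 0.05415, so ω = 2 arcsin(0.05415) ≈ 6.2°.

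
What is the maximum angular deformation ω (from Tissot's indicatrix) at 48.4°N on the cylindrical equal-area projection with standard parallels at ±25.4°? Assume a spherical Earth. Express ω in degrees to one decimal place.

34.7°

For cylindrical equal-area with standard parallel φ₀, h = cos φ / cos φ₀ and k = cos φ₀ / cos φ, so h·k = 1.
At 48.4°: h = 0.7350, k = 1.361; principal scales a = 1.361, b = 0.7350.
sin(ω/2) = (a − b)/(a + b) = 0.6256/2.096 = 0.2985, so ω = 2 arcsin(0.2985) ≈ 34.7°.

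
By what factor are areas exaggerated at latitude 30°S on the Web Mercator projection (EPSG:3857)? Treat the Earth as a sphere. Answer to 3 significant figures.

The Mercator projection is conformal; its linear scale factor is the same in every direction and equals sec φ = 1/cos φ.
Areal scale = k² = sec²φ = 1/cos²(30°) = 1/0.8660² = 1.333.

1.33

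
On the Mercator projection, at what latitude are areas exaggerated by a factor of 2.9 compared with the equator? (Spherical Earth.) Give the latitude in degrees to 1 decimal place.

54.0°

Mercator areal scale is sec²φ.
sec²φ = 2.9  ⇒  cos²φ = 0.3448  ⇒  cos φ = 0.5872.
φ = arccos(0.5872) ≈ 54.0°.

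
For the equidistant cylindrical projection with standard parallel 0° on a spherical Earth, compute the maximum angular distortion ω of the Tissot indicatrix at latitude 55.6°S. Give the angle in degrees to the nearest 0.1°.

32.3°

In the plate carrée (x = Rλ, y = Rφ), meridians are true-scale (h = 1) and parallels are stretched by k = sec φ.
At 55.6°: h = 1.000, k = 1.770; principal scales a = 1.770, b = 1.000.
sin(ω/2) = (a − b)/(a + b) = 0.7700/2.770 = 0.2780, so ω = 2 arcsin(0.2780) ≈ 32.3°.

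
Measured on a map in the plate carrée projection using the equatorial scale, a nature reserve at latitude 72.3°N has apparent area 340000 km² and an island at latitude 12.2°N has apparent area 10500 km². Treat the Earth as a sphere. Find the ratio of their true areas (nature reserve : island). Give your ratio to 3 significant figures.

10.1

On the plate carrée, areal scale = h·k = 1 × sec φ, so true area = apparent × cos φ.
True area of nature reserve: 340000 × cos(72.3°) = 340000 × 0.3040 = 103400 km².
True area of island: 10500 × cos(12.2°) = 10500 × 0.9774 = 10260 km².
Ratio = 103400 / 10260 ≈ 10.1.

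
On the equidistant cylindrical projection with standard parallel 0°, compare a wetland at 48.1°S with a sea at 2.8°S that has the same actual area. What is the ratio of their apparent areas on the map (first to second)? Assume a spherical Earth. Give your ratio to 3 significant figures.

In the plate carrée (x = Rλ, y = Rφ), meridians are true-scale (h = 1) and parallels are stretched by k = sec φ.
Areal scale at 48.1°: h·k = 1.000 × 1.497 = 1.497.
Areal scale at 2.8°: h·k = 1.000 × 1.001 = 1.001.
Ratio = 1.497/1.001 ≈ 1.50.

1.50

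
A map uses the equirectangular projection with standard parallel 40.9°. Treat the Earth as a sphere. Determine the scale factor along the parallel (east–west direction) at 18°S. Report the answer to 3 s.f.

0.795

With standard parallel φ₀ = 40.9°, the equirectangular projection gives x = Rλ cos φ₀, y = Rφ, so h = 1 and k = cos 40.9° / cos φ.
k = cos 40.9° / cos 18° = 0.7559/0.9511 = 0.7948.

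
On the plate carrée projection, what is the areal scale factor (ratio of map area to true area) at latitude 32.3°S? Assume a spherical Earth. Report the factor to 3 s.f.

1.18

Plate carrée maps x = Rλ, y = Rφ. The meridian scale is h = 1 and the parallel scale is k = 1/cos φ = sec φ.
Areal scale = h·k = 1 × sec φ; at 32.3°, h = 1.000, k = 1.183, so h·k = 1.183.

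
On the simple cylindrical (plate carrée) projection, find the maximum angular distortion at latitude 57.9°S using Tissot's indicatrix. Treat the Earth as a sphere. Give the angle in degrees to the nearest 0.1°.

35.6°

In the plate carrée (x = Rλ, y = Rφ), meridians are true-scale (h = 1) and parallels are stretched by k = sec φ.
At 57.9°: h = 1.000, k = 1.882; principal scales a = 1.882, b = 1.000.
sin(ω/2) = (a − b)/(a + b) = 0.8818/2.882 = 0.3060, so ω = 2 arcsin(0.3060) ≈ 35.6°.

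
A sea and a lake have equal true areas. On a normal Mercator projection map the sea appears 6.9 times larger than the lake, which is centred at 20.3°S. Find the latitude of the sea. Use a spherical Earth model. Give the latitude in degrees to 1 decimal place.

69.1°

On Mercator, (apparent₁)/(apparent₂) = sec²φ₁ / sec²φ₂ when true areas are equal.
cos²φ₂ / cos²φ₁ = 6.9  ⇒  cos φ₁ = cos 20.3° / √6.9 = 0.9379/2.627 = 0.3570.
φ₁ = arccos(0.3570) ≈ 69.1°.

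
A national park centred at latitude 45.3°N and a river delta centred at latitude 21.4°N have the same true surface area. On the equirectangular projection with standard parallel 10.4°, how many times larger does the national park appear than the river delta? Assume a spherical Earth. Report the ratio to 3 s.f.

1.32

The equidistant cylindrical projection with φ₀ = 10.4° has h = 1 (meridians true) and k = cos φ₀ / cos φ along parallels.
Areal scale at 45.3°: h·k = 1.000 × 1.398 = 1.398.
Areal scale at 21.4°: h·k = 1.000 × 1.056 = 1.056.
Ratio = 1.398/1.056 ≈ 1.32.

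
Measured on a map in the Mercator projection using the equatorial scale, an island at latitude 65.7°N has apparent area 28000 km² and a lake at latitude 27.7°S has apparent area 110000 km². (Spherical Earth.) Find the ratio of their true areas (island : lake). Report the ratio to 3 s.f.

Mercator's areal exaggeration is sec²φ; hence true area = (apparent area) · cos²φ.
True area of island: 28000 × cos²(65.7°) = 28000 × 0.1693 = 4742 km².
True area of lake: 110000 × cos²(27.7°) = 110000 × 0.7839 = 86230 km².
Ratio = 4742 / 86230 ≈ 0.0550.

0.0550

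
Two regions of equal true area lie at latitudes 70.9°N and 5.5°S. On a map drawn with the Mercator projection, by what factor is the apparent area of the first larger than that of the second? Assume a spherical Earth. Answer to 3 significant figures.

Mercator is conformal with k = sec φ, so areal scale = k² = sec²φ.
At 70.9°: sec²(70.9°) = 1/0.3272² = 9.340.
At 5.5°: sec²(5.5°) = 1/0.9954² = 1.009.
Ratio = 9.340/1.009 = cos²(5.5°)/cos²(70.9°) ≈ 9.25.

9.25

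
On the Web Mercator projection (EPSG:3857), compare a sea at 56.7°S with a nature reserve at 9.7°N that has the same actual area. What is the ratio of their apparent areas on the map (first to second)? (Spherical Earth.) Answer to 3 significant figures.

3.22

Mercator is conformal with k = sec φ, so areal scale = k² = sec²φ.
At 56.7°: sec²(56.7°) = 1/0.5490² = 3.318.
At 9.7°: sec²(9.7°) = 1/0.9857² = 1.029.
Ratio = 3.318/1.029 = cos²(9.7°)/cos²(56.7°) ≈ 3.22.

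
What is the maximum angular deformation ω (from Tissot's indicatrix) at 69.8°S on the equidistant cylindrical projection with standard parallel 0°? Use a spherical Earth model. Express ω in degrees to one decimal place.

58.2°

For the equirectangular projection with φ₀ = 0 (plate carrée), h = 1 along meridians and k = sec φ along parallels.
At 69.8°: h = 1.000, k = 2.896; principal scales a = 2.896, b = 1.000.
sin(ω/2) = (a − b)/(a + b) = 1.896/3.896 = 0.4867, so ω = 2 arcsin(0.4867) ≈ 58.2°.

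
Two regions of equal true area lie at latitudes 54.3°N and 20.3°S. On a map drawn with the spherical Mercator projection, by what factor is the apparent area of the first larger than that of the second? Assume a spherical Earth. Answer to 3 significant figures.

On Mercator, area is exaggerated by sec²φ = 1/cos²φ.
At 54.3°: sec²(54.3°) = 1/0.5835² = 2.937.
At 20.3°: sec²(20.3°) = 1/0.9379² = 1.137.
Ratio = 2.937/1.137 = cos²(20.3°)/cos²(54.3°) ≈ 2.58.

2.58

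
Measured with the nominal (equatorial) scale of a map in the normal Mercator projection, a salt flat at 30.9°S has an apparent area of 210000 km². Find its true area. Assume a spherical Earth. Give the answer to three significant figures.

Mercator is conformal, so the point scale is isotropic: h = k = sec φ = 1/cos φ.
Areal scale = k² = sec²φ = 1/cos²(30.9°) = 1/0.8581² = 1.358.
True area = apparent / (areal scale) = 210000 / 1.358 ≈ 155000 km².

155000 km²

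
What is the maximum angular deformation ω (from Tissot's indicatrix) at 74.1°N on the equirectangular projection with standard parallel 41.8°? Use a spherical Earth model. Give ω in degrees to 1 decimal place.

55.1°

In the equirectangular projection with standard parallel φ₀ = 41.8° (x = Rλ cos φ₀, y = Rφ), meridians are true-scale (h = 1) and the parallel scale is k = cos φ₀ / cos φ.
At 74.1°: h = 1.000, k = 2.721; principal scales a = 2.721, b = 1.000.
sin(ω/2) = (a − b)/(a + b) = 1.721/3.721 = 0.4625, so ω = 2 arcsin(0.4625) ≈ 55.1°.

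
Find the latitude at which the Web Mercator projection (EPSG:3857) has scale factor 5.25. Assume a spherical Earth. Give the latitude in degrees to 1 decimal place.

79.0°

Mercator scale is k = sec φ = 1/cos φ.
1/cos φ = 5.25  ⇒  cos φ = 0.1905  ⇒  φ = arccos(0.1905) ≈ 79.0°.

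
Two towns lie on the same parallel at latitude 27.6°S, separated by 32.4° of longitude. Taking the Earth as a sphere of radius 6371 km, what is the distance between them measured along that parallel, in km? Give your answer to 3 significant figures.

3190 km

Arc length along a parallel = R cos φ · Δλ (with Δλ in radians).
= 6371 × cos 27.6° × (32.4° × π/180) = 6371 × 0.8862 × 0.5655 ≈ 3190 km.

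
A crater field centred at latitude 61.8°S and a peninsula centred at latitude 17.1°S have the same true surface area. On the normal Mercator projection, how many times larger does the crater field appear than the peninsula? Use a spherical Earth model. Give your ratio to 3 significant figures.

4.09

Mercator is conformal with k = sec φ, so areal scale = k² = sec²φ.
At 61.8°: sec²(61.8°) = 1/0.4726² = 4.478.
At 17.1°: sec²(17.1°) = 1/0.9558² = 1.095.
Ratio = 4.478/1.095 = cos²(17.1°)/cos²(61.8°) ≈ 4.09.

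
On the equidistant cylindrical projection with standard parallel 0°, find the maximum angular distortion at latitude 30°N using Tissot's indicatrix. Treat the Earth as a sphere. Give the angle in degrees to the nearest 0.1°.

For the equirectangular projection with φ₀ = 0 (plate carrée), h = 1 along meridians and k = sec φ along parallels.
At 30°: h = 1.000, k = 1.155; principal scales a = 1.155, b = 1.000.
sin(ω/2) = (a − b)/(a + b) = 0.1547/2.155 = 0.07180, so ω = 2 arcsin(0.07180) ≈ 8.2°.

8.2°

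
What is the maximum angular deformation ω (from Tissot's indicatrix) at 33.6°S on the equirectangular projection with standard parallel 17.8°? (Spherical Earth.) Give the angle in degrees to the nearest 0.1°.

In the equirectangular projection with standard parallel φ₀ = 17.8° (x = Rλ cos φ₀, y = Rφ), meridians are true-scale (h = 1) and the parallel scale is k = cos φ₀ / cos φ.
At 33.6°: h = 1.000, k = 1.143; principal scales a = 1.143, b = 1.000.
sin(ω/2) = (a − b)/(a + b) = 0.1431/2.143 = 0.06678, so ω = 2 arcsin(0.06678) ≈ 7.7°.

7.7°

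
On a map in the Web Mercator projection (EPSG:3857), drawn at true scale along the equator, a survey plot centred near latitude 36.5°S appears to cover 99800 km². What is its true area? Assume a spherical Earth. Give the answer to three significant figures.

For Mercator, h = k = sec φ (a conformal cylindrical projection has a single point scale, 1/cos φ).
Areal scale = k² = sec²φ = 1/cos²(36.5°) = 1/0.8039² = 1.548.
True area = apparent / (areal scale) = 99800 / 1.548 ≈ 64500 km².

64500 km²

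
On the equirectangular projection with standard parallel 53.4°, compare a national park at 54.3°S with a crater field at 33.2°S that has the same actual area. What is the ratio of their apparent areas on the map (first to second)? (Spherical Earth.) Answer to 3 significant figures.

1.43

The equidistant cylindrical projection with φ₀ = 53.4° has h = 1 (meridians true) and k = cos φ₀ / cos φ along parallels.
Areal scale at 54.3°: h·k = 1.000 × 1.022 = 1.022.
Areal scale at 33.2°: h·k = 1.000 × 0.7125 = 0.7125.
Ratio = 1.022/0.7125 ≈ 1.43.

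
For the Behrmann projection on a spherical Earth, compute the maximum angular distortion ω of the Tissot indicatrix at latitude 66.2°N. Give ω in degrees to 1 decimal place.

80.1°

Behrmann is a cylindrical equal-area projection with standard parallels at ±30°. For cylindrical equal-area with standard parallel φ₀, h = cos φ / cos φ₀ and k = cos φ₀ / cos φ, so h·k = 1.
At 66.2°: h = 0.4660, k = 2.146; principal scales a = 2.146, b = 0.4660.
sin(ω/2) = (a − b)/(a + b) = 1.680/2.612 = 0.6432, so ω = 2 arcsin(0.6432) ≈ 80.1°.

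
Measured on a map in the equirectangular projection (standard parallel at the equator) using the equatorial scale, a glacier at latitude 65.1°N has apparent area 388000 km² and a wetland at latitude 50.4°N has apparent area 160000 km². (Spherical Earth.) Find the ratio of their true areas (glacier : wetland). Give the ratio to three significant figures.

1.60

Plate carrée has h = 1 and k = sec φ, giving areal scale sec φ; true area = (apparent area) · cos φ.
True area of glacier: 388000 × cos(65.1°) = 388000 × 0.4210 = 163400 km².
True area of wetland: 160000 × cos(50.4°) = 160000 × 0.6374 = 102000 km².
Ratio = 163400 / 102000 ≈ 1.60.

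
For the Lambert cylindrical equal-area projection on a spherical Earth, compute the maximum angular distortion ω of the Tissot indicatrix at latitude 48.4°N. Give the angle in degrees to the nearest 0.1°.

The Lambert cylindrical equal-area projection is the cylindrical equal-area projection with its standard parallel at the equator (φ₀ = 0). For cylindrical equal-area with standard parallel φ₀, h = cos φ / cos φ₀ and k = cos φ₀ / cos φ, so h·k = 1.
At 48.4°: h = 0.6639, k = 1.506; principal scales a = 1.506, b = 0.6639.
sin(ω/2) = (a − b)/(a + b) = 0.8423/2.170 = 0.3881, so ω = 2 arcsin(0.3881) ≈ 45.7°.

45.7°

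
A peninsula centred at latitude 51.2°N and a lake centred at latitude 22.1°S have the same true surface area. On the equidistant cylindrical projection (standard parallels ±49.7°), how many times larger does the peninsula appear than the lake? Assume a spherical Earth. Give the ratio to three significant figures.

With standard parallel φ₀ = 49.7°, the equirectangular projection gives x = Rλ cos φ₀, y = Rφ, so h = 1 and k = cos 49.7° / cos φ.
Areal scale at 51.2°: h·k = 1.000 × 1.032 = 1.032.
Areal scale at 22.1°: h·k = 1.000 × 0.6981 = 0.6981.
Ratio = 1.032/0.6981 ≈ 1.48.

1.48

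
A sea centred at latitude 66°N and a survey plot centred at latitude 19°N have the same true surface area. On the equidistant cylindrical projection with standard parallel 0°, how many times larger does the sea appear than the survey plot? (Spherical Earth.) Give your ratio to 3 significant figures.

2.32

In the plate carrée (x = Rλ, y = Rφ), meridians are true-scale (h = 1) and parallels are stretched by k = sec φ.
Areal scale at 66°: h·k = 1.000 × 2.459 = 2.459.
Areal scale at 19°: h·k = 1.000 × 1.058 = 1.058.
Ratio = 2.459/1.058 ≈ 2.32.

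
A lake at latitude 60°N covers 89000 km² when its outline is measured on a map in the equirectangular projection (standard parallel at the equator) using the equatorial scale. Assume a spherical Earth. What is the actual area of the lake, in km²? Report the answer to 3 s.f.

44500 km²

Plate carrée maps x = Rλ, y = Rφ. The meridian scale is h = 1 and the parallel scale is k = 1/cos φ = sec φ.
Areal scale = h·k = 1 × sec φ; at 60°, h = 1.000, k = 2.000, so h·k = 2.000.
True area = apparent / (areal scale) = 89000 / 2.000 ≈ 44500 km².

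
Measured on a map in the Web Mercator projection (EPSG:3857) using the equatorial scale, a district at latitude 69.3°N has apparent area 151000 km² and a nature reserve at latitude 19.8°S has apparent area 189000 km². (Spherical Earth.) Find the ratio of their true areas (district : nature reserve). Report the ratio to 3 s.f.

Since Mercator area scale is 1/cos²φ, the true area equals the apparent area multiplied by cos²φ.
True area of district: 151000 × cos²(69.3°) = 151000 × 0.1249 = 18870 km².
True area of nature reserve: 189000 × cos²(19.8°) = 189000 × 0.8853 = 167300 km².
Ratio = 18870 / 167300 ≈ 0.113.

0.113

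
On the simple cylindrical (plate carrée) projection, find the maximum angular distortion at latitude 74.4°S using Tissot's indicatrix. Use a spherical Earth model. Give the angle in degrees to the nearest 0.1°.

Plate carrée maps x = Rλ, y = Rφ. The meridian scale is h = 1 and the parallel scale is k = 1/cos φ = sec φ.
At 74.4°: h = 1.000, k = 3.719; principal scales a = 3.719, b = 1.000.
sin(ω/2) = (a − b)/(a + b) = 2.719/4.719 = 0.5761, so ω = 2 arcsin(0.5761) ≈ 70.4°.

70.4°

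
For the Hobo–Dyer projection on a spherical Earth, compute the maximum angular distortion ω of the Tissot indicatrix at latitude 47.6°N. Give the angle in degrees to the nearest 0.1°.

18.5°

Hobo–Dyer is a cylindrical equal-area projection with standard parallels at ±37.5°. Cylindrical equal-area (φ₀ = 37.5°): h = cos φ / cos 37.5° along meridians, k = cos 37.5° / cos φ along parallels; h·k = 1.
At 47.6°: h = 0.8499, k = 1.177; principal scales a = 1.177, b = 0.8499.
sin(ω/2) = (a − b)/(a + b) = 0.3266/2.026 = 0.1612, so ω = 2 arcsin(0.1612) ≈ 18.5°.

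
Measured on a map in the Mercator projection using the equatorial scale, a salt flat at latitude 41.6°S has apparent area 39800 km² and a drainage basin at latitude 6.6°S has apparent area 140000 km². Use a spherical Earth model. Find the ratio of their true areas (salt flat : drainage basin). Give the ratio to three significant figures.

0.161

On Mercator the areal scale is sec²φ, so true area = apparent × cos²φ.
True area of salt flat: 39800 × cos²(41.6°) = 39800 × 0.5592 = 22260 km².
True area of drainage basin: 140000 × cos²(6.6°) = 140000 × 0.9868 = 138200 km².
Ratio = 22260 / 138200 ≈ 0.161.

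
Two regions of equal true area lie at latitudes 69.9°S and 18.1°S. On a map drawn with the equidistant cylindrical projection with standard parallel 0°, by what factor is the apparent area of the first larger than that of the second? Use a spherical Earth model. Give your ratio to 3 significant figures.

2.77

For the equirectangular projection with φ₀ = 0 (plate carrée), h = 1 along meridians and k = sec φ along parallels.
Areal scale at 69.9°: h·k = 1.000 × 2.910 = 2.910.
Areal scale at 18.1°: h·k = 1.000 × 1.052 = 1.052.
Ratio = 2.910/1.052 ≈ 2.77.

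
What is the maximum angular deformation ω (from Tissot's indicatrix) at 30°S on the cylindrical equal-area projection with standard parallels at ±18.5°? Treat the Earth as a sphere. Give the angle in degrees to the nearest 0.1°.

For cylindrical equal-area with standard parallel φ₀, h = cos φ / cos φ₀ and k = cos φ₀ / cos φ, so h·k = 1.
At 30°: h = 0.9132, k = 1.095; principal scales a = 1.095, b = 0.9132.
sin(ω/2) = (a − b)/(a + b) = 0.1818/2.008 = 0.09053, so ω = 2 arcsin(0.09053) ≈ 10.4°.

10.4°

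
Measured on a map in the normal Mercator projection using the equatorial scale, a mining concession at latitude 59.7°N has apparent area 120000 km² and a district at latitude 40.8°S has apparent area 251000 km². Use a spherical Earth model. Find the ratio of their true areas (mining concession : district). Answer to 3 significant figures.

Mercator's areal exaggeration is sec²φ; hence true area = (apparent area) · cos²φ.
True area of mining concession: 120000 × cos²(59.7°) = 120000 × 0.2545 = 30550 km².
True area of district: 251000 × cos²(40.8°) = 251000 × 0.5730 = 143800 km².
Ratio = 30550 / 143800 ≈ 0.212.

0.212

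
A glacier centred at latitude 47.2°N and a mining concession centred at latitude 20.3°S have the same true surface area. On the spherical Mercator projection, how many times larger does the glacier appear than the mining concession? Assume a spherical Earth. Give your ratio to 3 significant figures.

1.91

On Mercator, area is exaggerated by sec²φ = 1/cos²φ.
At 47.2°: sec²(47.2°) = 1/0.6794² = 2.166.
At 20.3°: sec²(20.3°) = 1/0.9379² = 1.137.
Ratio = 2.166/1.137 = cos²(20.3°)/cos²(47.2°) ≈ 1.91.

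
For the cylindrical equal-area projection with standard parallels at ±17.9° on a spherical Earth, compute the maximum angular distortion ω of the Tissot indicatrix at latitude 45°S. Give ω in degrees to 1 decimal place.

A cylindrical equal-area projection with standard parallel φ₀ has meridian scale h = cos φ / cos φ₀ and parallel scale k = cos φ₀ / cos φ (so areas are preserved, h·k = 1).
At 45°: h = 0.7431, k = 1.346; principal scales a = 1.346, b = 0.7431.
sin(ω/2) = (a − b)/(a + b) = 0.6027/2.089 = 0.2885, so ω = 2 arcsin(0.2885) ≈ 33.5°.

33.5°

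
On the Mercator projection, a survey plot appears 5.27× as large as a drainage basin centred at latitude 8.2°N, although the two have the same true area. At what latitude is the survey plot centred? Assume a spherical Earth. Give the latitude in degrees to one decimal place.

64.5°

Mercator areal scale is sec²φ, so apparent-area ratio = sec²φ₁ / sec²φ₂ = cos²φ₂ / cos²φ₁.
cos²φ₂ / cos²φ₁ = 5.27  ⇒  cos φ₁ = cos 8.2° / √5.27 = 0.9898/2.296 = 0.4312.
φ₁ = arccos(0.4312) ≈ 64.5°.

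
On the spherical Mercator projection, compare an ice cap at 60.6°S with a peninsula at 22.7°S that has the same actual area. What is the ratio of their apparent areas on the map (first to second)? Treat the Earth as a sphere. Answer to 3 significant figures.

3.53

On Mercator, area is exaggerated by sec²φ = 1/cos²φ.
At 60.6°: sec²(60.6°) = 1/0.4909² = 4.150.
At 22.7°: sec²(22.7°) = 1/0.9225² = 1.175.
Ratio = 4.150/1.175 = cos²(22.7°)/cos²(60.6°) ≈ 3.53.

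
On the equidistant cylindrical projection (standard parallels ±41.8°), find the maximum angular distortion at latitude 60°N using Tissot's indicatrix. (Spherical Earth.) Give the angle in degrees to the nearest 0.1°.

22.7°

With standard parallel φ₀ = 41.8°, the equirectangular projection gives x = Rλ cos φ₀, y = Rφ, so h = 1 and k = cos 41.8° / cos φ.
At 60°: h = 1.000, k = 1.491; principal scales a = 1.491, b = 1.000.
sin(ω/2) = (a − b)/(a + b) = 0.4910/2.491 = 0.1971, so ω = 2 arcsin(0.1971) ≈ 22.7°.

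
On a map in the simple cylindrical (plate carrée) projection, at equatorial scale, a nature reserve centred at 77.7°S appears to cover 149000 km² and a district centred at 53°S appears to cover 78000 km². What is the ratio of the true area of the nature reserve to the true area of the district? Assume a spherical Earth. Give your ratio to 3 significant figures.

Plate carrée has h = 1 and k = sec φ, giving areal scale sec φ; true area = (apparent area) · cos φ.
True area of nature reserve: 149000 × cos(77.7°) = 149000 × 0.2130 = 31740 km².
True area of district: 78000 × cos(53°) = 78000 × 0.6018 = 46940 km².
Ratio = 31740 / 46940 ≈ 0.676.

0.676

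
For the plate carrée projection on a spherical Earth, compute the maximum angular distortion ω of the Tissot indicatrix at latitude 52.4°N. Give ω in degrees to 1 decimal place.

28.0°

In the plate carrée (x = Rλ, y = Rφ), meridians are true-scale (h = 1) and parallels are stretched by k = sec φ.
At 52.4°: h = 1.000, k = 1.639; principal scales a = 1.639, b = 1.000.
sin(ω/2) = (a − b)/(a + b) = 0.6390/2.639 = 0.2421, so ω = 2 arcsin(0.2421) ≈ 28.0°.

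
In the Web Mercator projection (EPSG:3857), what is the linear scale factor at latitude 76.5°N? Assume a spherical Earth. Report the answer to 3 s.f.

The Mercator projection is conformal; its linear scale factor is the same in every direction and equals sec φ = 1/cos φ.
k = 1/cos 76.5° = 1/0.2334 = 4.284.

4.28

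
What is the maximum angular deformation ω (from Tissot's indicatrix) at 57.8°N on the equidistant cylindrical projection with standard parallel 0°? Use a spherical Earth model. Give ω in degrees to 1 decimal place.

35.5°

Plate carrée maps x = Rλ, y = Rφ. The meridian scale is h = 1 and the parallel scale is k = 1/cos φ = sec φ.
At 57.8°: h = 1.000, k = 1.877; principal scales a = 1.877, b = 1.000.
sin(ω/2) = (a − b)/(a + b) = 0.8766/2.877 = 0.3047, so ω = 2 arcsin(0.3047) ≈ 35.5°.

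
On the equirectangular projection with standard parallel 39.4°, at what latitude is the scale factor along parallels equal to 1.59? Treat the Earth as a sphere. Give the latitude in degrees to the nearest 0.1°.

In the equirectangular projection with standard parallel φ₀ = 39.4° (x = Rλ cos φ₀, y = Rφ), meridians are true-scale (h = 1) and the parallel scale is k = cos φ₀ / cos φ.
k = cos φ₀ / cos φ = 1.59  ⇒  cos φ = cos 39.4° / 1.59 = 0.4860.
φ = arccos(0.4860) ≈ 60.9°.

60.9°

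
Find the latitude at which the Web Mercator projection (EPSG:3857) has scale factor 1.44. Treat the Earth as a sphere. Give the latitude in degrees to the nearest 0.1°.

Mercator scale is k = sec φ = 1/cos φ.
1/cos φ = 1.44  ⇒  cos φ = 0.6944  ⇒  φ = arccos(0.6944) ≈ 46.0°.

46.0°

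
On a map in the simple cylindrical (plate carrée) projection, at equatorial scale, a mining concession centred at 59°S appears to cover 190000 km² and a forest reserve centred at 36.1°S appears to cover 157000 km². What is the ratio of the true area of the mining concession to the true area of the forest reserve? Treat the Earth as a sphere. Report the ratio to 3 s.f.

Plate carrée has h = 1 and k = sec φ, giving areal scale sec φ; true area = (apparent area) · cos φ.
True area of mining concession: 190000 × cos(59°) = 190000 × 0.5150 = 97860 km².
True area of forest reserve: 157000 × cos(36.1°) = 157000 × 0.8080 = 126900 km².
Ratio = 97860 / 126900 ≈ 0.771.

0.771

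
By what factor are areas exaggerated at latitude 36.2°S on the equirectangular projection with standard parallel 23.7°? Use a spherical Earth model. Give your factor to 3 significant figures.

The equidistant cylindrical projection with φ₀ = 23.7° has h = 1 (meridians true) and k = cos φ₀ / cos φ along parallels.
Areal scale = h·k = 1 × cos φ₀ / cos φ; at 36.2°, h = 1.000, k = 1.135, so h·k = 1.135.

1.13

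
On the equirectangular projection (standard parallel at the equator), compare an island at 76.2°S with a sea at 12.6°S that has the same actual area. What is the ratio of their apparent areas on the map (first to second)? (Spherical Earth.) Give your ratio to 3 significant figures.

In the plate carrée (x = Rλ, y = Rφ), meridians are true-scale (h = 1) and parallels are stretched by k = sec φ.
Areal scale at 76.2°: h·k = 1.000 × 4.192 = 4.192.
Areal scale at 12.6°: h·k = 1.000 × 1.025 = 1.025.
Ratio = 4.192/1.025 ≈ 4.09.

4.09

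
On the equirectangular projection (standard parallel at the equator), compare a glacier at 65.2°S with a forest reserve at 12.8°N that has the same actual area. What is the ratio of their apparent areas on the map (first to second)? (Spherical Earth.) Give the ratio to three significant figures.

2.32

In the plate carrée (x = Rλ, y = Rφ), meridians are true-scale (h = 1) and parallels are stretched by k = sec φ.
Areal scale at 65.2°: h·k = 1.000 × 2.384 = 2.384.
Areal scale at 12.8°: h·k = 1.000 × 1.025 = 1.025.
Ratio = 2.384/1.025 ≈ 2.32.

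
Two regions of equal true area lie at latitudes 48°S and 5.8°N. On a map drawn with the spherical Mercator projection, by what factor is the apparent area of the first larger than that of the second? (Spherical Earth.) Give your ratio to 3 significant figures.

Mercator is conformal with k = sec φ, so areal scale = k² = sec²φ.
At 48°: sec²(48°) = 1/0.6691² = 2.233.
At 5.8°: sec²(5.8°) = 1/0.9949² = 1.010.
Ratio = 2.233/1.010 = cos²(5.8°)/cos²(48°) ≈ 2.21.

2.21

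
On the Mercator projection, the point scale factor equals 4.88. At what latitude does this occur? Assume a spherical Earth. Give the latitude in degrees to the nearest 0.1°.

Mercator scale is k = sec φ = 1/cos φ.
1/cos φ = 4.88  ⇒  cos φ = 0.2049  ⇒  φ = arccos(0.2049) ≈ 78.2°.

78.2°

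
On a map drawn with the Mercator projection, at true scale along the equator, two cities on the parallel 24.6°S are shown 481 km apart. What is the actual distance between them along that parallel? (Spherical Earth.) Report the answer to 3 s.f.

437 km

Mercator is conformal, so the point scale is isotropic: h = k = sec φ = 1/cos φ.
Along the parallel at 24.6°, map distances are exaggerated by k = sec 24.6° = 1.100.
True distance = 481 / 1.100 = 481 × cos 24.6° ≈ 437 km.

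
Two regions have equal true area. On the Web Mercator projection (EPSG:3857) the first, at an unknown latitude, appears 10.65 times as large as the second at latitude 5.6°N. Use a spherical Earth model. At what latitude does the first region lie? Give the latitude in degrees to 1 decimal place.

Mercator areal scale is sec²φ, so apparent-area ratio = sec²φ₁ / sec²φ₂ = cos²φ₂ / cos²φ₁.
cos²φ₂ / cos²φ₁ = 10.65  ⇒  cos φ₁ = cos 5.6° / √10.65 = 0.9952/3.263 = 0.3050.
φ₁ = arccos(0.3050) ≈ 72.2°.

72.2°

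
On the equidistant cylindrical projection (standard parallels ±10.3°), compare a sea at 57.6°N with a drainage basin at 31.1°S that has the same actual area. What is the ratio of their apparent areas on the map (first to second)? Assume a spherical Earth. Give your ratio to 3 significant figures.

1.60

In the equirectangular projection with standard parallel φ₀ = 10.3° (x = Rλ cos φ₀, y = Rφ), meridians are true-scale (h = 1) and the parallel scale is k = cos φ₀ / cos φ.
Areal scale at 57.6°: h·k = 1.000 × 1.836 = 1.836.
Areal scale at 31.1°: h·k = 1.000 × 1.149 = 1.149.
Ratio = 1.836/1.149 ≈ 1.60.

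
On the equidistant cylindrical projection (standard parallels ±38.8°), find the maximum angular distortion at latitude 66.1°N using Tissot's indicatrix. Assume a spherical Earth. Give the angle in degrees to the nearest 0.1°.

The equidistant cylindrical projection with φ₀ = 38.8° has h = 1 (meridians true) and k = cos φ₀ / cos φ along parallels.
At 66.1°: h = 1.000, k = 1.924; principal scales a = 1.924, b = 1.000.
sin(ω/2) = (a − b)/(a + b) = 0.9236/2.924 = 0.3159, so ω = 2 arcsin(0.3159) ≈ 36.8°.

36.8°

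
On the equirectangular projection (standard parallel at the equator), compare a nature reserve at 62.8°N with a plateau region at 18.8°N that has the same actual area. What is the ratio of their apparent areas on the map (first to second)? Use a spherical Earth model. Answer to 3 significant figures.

In the plate carrée (x = Rλ, y = Rφ), meridians are true-scale (h = 1) and parallels are stretched by k = sec φ.
Areal scale at 62.8°: h·k = 1.000 × 2.188 = 2.188.
Areal scale at 18.8°: h·k = 1.000 × 1.056 = 1.056.
Ratio = 2.188/1.056 ≈ 2.07.

2.07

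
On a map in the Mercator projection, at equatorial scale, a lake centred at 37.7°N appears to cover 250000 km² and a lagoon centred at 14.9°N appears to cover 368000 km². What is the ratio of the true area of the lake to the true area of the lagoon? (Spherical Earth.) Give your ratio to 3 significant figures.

On Mercator the areal scale is sec²φ, so true area = apparent × cos²φ.
True area of lake: 250000 × cos²(37.7°) = 250000 × 0.6260 = 156500 km².
True area of lagoon: 368000 × cos²(14.9°) = 368000 × 0.9339 = 343700 km².
Ratio = 156500 / 343700 ≈ 0.455.

0.455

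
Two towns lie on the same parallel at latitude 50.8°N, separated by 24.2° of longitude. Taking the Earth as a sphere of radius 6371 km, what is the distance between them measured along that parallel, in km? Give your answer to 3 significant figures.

Arc length along a parallel = R cos φ · Δλ (with Δλ in radians).
= 6371 × cos 50.8° × (24.2° × π/180) = 6371 × 0.6320 × 0.4224 ≈ 1700 km.

1700 km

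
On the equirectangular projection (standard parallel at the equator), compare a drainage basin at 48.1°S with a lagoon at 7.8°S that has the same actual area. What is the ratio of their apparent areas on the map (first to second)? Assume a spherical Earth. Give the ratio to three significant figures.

1.48

In the plate carrée (x = Rλ, y = Rφ), meridians are true-scale (h = 1) and parallels are stretched by k = sec φ.
Areal scale at 48.1°: h·k = 1.000 × 1.497 = 1.497.
Areal scale at 7.8°: h·k = 1.000 × 1.009 = 1.009.
Ratio = 1.497/1.009 ≈ 1.48.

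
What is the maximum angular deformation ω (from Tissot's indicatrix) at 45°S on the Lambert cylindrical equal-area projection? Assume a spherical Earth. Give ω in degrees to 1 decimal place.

The Lambert cylindrical equal-area projection is the cylindrical equal-area projection with its standard parallel at the equator (φ₀ = 0). For cylindrical equal-area with standard parallel φ₀, h = cos φ / cos φ₀ and k = cos φ₀ / cos φ, so h·k = 1.
At 45°: h = 0.7071, k = 1.414; principal scales a = 1.414, b = 0.7071.
sin(ω/2) = (a − b)/(a + b) = 0.7071/2.121 = 0.3333, so ω = 2 arcsin(0.3333) ≈ 38.9°.

38.9°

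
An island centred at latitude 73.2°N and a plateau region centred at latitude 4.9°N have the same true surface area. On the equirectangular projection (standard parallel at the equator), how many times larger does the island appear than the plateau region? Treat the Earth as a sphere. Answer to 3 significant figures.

3.45

Plate carrée maps x = Rλ, y = Rφ. The meridian scale is h = 1 and the parallel scale is k = 1/cos φ = sec φ.
Areal scale at 73.2°: h·k = 1.000 × 3.460 = 3.460.
Areal scale at 4.9°: h·k = 1.000 × 1.004 = 1.004.
Ratio = 3.460/1.004 ≈ 3.45.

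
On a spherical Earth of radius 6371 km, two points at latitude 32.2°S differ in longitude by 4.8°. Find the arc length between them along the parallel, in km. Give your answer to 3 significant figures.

452 km

Arc length along a parallel = R cos φ · Δλ (with Δλ in radians).
= 6371 × cos 32.2° × (4.8° × π/180) = 6371 × 0.8462 × 0.08378 ≈ 452 km.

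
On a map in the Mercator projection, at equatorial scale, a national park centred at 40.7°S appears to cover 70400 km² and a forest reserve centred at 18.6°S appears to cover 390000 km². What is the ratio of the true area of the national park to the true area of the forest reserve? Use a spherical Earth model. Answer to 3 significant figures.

On Mercator the areal scale is sec²φ, so true area = apparent × cos²φ.
True area of national park: 70400 × cos²(40.7°) = 70400 × 0.5748 = 40460 km².
True area of forest reserve: 390000 × cos²(18.6°) = 390000 × 0.8983 = 350300 km².
Ratio = 40460 / 350300 ≈ 0.116.

0.116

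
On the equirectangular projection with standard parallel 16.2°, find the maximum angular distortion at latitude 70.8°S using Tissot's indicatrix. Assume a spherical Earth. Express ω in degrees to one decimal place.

58.7°

In the equirectangular projection with standard parallel φ₀ = 16.2° (x = Rλ cos φ₀, y = Rφ), meridians are true-scale (h = 1) and the parallel scale is k = cos φ₀ / cos φ.
At 70.8°: h = 1.000, k = 2.920; principal scales a = 2.920, b = 1.000.
sin(ω/2) = (a − b)/(a + b) = 1.920/3.920 = 0.4898, so ω = 2 arcsin(0.4898) ≈ 58.7°.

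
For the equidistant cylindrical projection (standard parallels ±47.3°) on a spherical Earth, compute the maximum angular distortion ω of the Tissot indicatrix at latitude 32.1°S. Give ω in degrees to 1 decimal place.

12.7°

The equidistant cylindrical projection with φ₀ = 47.3° has h = 1 (meridians true) and k = cos φ₀ / cos φ along parallels.
At 32.1°: h = 1.000, k = 0.8005; principal scales a = 1.000, b = 0.8005.
sin(ω/2) = (a − b)/(a + b) = 0.1995/1.801 = 0.1108, so ω = 2 arcsin(0.1108) ≈ 12.7°.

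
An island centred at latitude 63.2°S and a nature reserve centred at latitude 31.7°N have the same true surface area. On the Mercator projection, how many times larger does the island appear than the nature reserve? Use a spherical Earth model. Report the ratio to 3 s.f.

On Mercator, area is exaggerated by sec²φ = 1/cos²φ.
At 63.2°: sec²(63.2°) = 1/0.4509² = 4.919.
At 31.7°: sec²(31.7°) = 1/0.8508² = 1.381.
Ratio = 4.919/1.381 = cos²(31.7°)/cos²(63.2°) ≈ 3.56.

3.56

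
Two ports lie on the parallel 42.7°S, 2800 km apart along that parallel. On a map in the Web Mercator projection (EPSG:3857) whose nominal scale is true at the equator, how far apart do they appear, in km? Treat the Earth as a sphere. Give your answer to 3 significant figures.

Mercator is conformal, so the point scale is isotropic: h = k = sec φ = 1/cos φ.
Along the parallel, k = sec 42.7° = 1/0.7349 = 1.361.
Map distance = 2800 × 1.361 ≈ 3810 km.

3810 km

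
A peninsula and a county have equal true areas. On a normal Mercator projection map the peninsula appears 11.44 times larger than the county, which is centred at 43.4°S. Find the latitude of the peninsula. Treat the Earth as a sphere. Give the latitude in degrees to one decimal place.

77.6°

On Mercator, (apparent₁)/(apparent₂) = sec²φ₁ / sec²φ₂ when true areas are equal.
cos²φ₂ / cos²φ₁ = 11.44  ⇒  cos φ₁ = cos 43.4° / √11.44 = 0.7266/3.382 = 0.2148.
φ₁ = arccos(0.2148) ≈ 77.6°.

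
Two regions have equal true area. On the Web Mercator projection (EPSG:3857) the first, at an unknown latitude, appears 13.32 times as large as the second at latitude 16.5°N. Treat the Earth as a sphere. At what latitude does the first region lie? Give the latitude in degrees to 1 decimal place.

Mercator areal scale is sec²φ, so apparent-area ratio = sec²φ₁ / sec²φ₂ = cos²φ₂ / cos²φ₁.
cos²φ₂ / cos²φ₁ = 13.32  ⇒  cos φ₁ = cos 16.5° / √13.32 = 0.9588/3.650 = 0.2627.
φ₁ = arccos(0.2627) ≈ 74.8°.

74.8°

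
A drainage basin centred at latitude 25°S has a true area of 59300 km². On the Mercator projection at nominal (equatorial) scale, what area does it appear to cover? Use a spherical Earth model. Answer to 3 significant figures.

For Mercator, h = k = sec φ (a conformal cylindrical projection has a single point scale, 1/cos φ).
Areal scale = k² = sec²φ = 1/cos²(25°) = 1/0.9063² = 1.217.
Apparent area = 59300 × 1.217 ≈ 72200 km².

72200 km²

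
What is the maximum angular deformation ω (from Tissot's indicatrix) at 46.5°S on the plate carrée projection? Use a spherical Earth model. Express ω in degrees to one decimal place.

In the plate carrée (x = Rλ, y = Rφ), meridians are true-scale (h = 1) and parallels are stretched by k = sec φ.
At 46.5°: h = 1.000, k = 1.453; principal scales a = 1.453, b = 1.000.
sin(ω/2) = (a − b)/(a + b) = 0.4527/2.453 = 0.1846, so ω = 2 arcsin(0.1846) ≈ 21.3°.

21.3°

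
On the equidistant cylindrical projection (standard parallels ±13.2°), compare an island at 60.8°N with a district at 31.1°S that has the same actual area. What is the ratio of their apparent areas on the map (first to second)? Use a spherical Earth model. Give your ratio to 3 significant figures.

In the equirectangular projection with standard parallel φ₀ = 13.2° (x = Rλ cos φ₀, y = Rφ), meridians are true-scale (h = 1) and the parallel scale is k = cos φ₀ / cos φ.
Areal scale at 60.8°: h·k = 1.000 × 1.996 = 1.996.
Areal scale at 31.1°: h·k = 1.000 × 1.137 = 1.137.
Ratio = 1.996/1.137 ≈ 1.76.

1.76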